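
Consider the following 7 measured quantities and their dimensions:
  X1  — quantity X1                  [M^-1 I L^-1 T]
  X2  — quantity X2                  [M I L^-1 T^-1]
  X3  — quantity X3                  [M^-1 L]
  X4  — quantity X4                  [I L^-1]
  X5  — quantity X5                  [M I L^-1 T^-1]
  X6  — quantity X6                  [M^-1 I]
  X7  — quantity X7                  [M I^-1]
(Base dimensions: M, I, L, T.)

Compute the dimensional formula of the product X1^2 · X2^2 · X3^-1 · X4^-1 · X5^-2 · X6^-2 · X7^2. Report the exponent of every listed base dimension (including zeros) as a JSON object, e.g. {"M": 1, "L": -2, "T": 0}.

{"M": 3, "I": -3, "L": -2, "T": 2}

Exponent matrix [M,I,L,T] × [X1,X2,X3,X4,X5,X6,X7]:
  M: [-1  1 -1  0  1 -1  1]
  I: [ 1  1  0  1  1  1 -1]
  L: [-1 -1  1 -1 -1  0  0]
  T: [ 1 -1  0  0 -1  0  0]
  [M]: (2)·-1+(2)·1+(-1)·-1+(-1)·0+(-2)·1+(-2)·-1+(2)·1 = 3
  [I]: (2)·1+(2)·1+(-1)·0+(-1)·1+(-2)·1+(-2)·1+(2)·-1 = -3
  [L]: (2)·-1+(2)·-1+(-1)·1+(-1)·-1+(-2)·-1+(-2)·0+(2)·0 = -2
  [T]: (2)·1+(2)·-1+(-1)·0+(-1)·0+(-2)·-1+(-2)·0+(2)·0 = 2
⇒ M^3 I^-3 L^-2 T^2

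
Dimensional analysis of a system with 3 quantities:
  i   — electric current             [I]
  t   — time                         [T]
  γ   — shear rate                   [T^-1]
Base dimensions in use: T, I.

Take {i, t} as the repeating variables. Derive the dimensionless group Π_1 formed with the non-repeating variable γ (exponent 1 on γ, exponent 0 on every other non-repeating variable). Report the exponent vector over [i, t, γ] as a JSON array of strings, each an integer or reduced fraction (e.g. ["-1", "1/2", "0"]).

["0", "1", "1"]

Dimensional matrix (T×I by i×t×γ):
  T: [ 0  1 -1]
  I: [ 1  0  0]
RREF → pivots at {i,t} ⇒ r = 2
Pivot set = {i,t}, free = {γ}
RREF:
  r0: [   1    0    0]
  r1: [   0    1   -1]
Fix exponent of γ at 1; solve each RREF row for its pivot's exponent:
  r0: exp(i) + (0)·1 = 0 ⇒ exp(i) = 0
  r1: exp(t) + (-1)·1 = 0 ⇒ exp(t) = 1
Π_1 = t · γ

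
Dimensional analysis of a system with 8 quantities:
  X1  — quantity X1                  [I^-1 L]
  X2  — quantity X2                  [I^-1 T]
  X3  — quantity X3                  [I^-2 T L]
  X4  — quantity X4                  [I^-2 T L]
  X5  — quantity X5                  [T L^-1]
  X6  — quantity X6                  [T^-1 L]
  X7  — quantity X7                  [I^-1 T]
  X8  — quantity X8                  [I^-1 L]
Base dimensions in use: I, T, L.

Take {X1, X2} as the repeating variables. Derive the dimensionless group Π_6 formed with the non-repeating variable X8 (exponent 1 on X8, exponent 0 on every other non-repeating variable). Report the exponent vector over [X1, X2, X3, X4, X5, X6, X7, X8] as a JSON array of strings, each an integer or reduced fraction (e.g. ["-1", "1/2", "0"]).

["-1", "0", "0", "0", "0", "0", "0", "1"]

Dimensional matrix (I×T×L by X1×X2×X3×X4×X5×X6×X7×X8):
  I: [-1 -1 -2 -2  0  0 -1 -1]
  T: [ 0  1  1  1  1 -1  1  0]
  L: [ 1  0  1  1 -1  1  0  1]
Row reduction gives pivot columns X1,X2; rank = 2
Pivot set = {X1,X2}, free = {X3,X4,X5,X6,X7,X8}
RREF:
  r0: [   1    0    1    1   -1    1    0    1]
  r1: [   0    1    1    1    1   -1    1    0]
  r2: [   0    0    0    0    0    0    0    0]
Fix exponent of X8 at 1, X3 at 0, X4 at 0, X5 at 0, X6 at 0, X7 at 0; solve each RREF row for its pivot's exponent:
  r0: exp(X1) + (1)·1 = 0 ⇒ exp(X1) = -1
  r1: exp(X2) + (0)·1 = 0 ⇒ exp(X2) = 0
Π_6 = X1^-1 · X8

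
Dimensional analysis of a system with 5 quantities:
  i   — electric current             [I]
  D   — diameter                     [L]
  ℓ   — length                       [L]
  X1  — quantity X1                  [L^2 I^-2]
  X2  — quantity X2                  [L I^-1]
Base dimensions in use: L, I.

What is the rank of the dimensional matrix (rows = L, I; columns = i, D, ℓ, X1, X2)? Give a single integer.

2

Write exponents as rows L,I / cols i,D,ℓ,X1,X2:
  L: [ 0  1  1  2  1]
  I: [ 1  0  0 -2 -1]
RREF → pivots at {i,D} ⇒ r = 2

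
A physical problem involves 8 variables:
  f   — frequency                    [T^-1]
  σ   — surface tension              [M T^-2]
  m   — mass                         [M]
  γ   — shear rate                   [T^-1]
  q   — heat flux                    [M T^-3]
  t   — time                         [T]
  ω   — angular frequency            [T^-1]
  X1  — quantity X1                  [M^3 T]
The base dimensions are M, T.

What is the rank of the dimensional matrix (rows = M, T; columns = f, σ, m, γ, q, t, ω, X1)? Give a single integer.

2

Exponent matrix [M,T] × [f,σ,m,γ,q,t,ω,X1]:
  M: [ 0  1  1  0  1  0  0  3]
  T: [-1 -2  0 -1 -3  1 -1  1]
Echelon form has 2 nonzero rows (pivots: f,σ)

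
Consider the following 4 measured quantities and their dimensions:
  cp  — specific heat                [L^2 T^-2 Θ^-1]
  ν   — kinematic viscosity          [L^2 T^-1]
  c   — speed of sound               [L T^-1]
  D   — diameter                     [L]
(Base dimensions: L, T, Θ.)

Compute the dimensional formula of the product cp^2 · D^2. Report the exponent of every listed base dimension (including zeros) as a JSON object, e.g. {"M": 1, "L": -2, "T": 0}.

Exponent matrix [L,T,Θ] × [cp,ν,c,D]:
  L: [ 2  2  1  1]
  T: [-2 -1 -1  0]
  Θ: [-1  0  0  0]
  [L]: (2)·2+(2)·1 = 6
  [T]: (2)·-2+(2)·0 = -4
  [Θ]: (2)·-1+(2)·0 = -2
⇒ L^6 T^-4 Θ^-2

{"L": 6, "T": -4, "Θ": -2}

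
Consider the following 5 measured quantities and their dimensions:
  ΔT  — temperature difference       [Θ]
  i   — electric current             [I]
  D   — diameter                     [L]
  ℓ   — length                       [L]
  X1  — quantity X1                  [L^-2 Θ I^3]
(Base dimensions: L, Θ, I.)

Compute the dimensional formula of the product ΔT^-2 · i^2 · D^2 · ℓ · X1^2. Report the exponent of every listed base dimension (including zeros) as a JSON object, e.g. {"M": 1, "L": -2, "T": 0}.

{"L": -1, "Θ": 0, "I": 8}

Exponent matrix [L,Θ,I] × [ΔT,i,D,ℓ,X1]:
  L: [ 0  0  1  1 -2]
  Θ: [ 1  0  0  0  1]
  I: [ 0  1  0  0  3]
  [L]: (-2)·0+(2)·0+(2)·1+(1)·1+(2)·-2 = -1
  [Θ]: (-2)·1+(2)·0+(2)·0+(1)·0+(2)·1 = 0
  [I]: (-2)·0+(2)·1+(2)·0+(1)·0+(2)·3 = 8
⇒ L^-1 I^8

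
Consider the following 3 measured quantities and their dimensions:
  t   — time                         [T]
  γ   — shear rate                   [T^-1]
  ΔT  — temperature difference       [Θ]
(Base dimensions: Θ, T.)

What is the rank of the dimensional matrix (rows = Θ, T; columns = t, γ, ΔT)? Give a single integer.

2

Dimensional matrix (Θ×T by t×γ×ΔT):
  Θ: [ 0  0  1]
  T: [ 1 -1  0]
Echelon form has 2 nonzero rows (pivots: t,ΔT)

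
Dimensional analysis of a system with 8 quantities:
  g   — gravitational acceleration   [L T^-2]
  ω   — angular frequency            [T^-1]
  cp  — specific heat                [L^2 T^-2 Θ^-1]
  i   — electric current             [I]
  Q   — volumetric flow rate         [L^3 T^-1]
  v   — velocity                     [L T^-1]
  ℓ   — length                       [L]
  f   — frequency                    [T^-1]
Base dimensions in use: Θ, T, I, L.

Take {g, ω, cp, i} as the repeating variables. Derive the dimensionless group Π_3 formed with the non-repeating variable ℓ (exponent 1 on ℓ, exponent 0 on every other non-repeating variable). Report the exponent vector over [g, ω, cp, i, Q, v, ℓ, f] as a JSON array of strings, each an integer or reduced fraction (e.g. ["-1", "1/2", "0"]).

["-1", "2", "0", "0", "0", "0", "1", "0"]

Exponent matrix [Θ,T,I,L] × [g,ω,cp,i,Q,v,ℓ,f]:
  Θ: [ 0  0 -1  0  0  0  0  0]
  T: [-2 -1 -2  0 -1 -1  0 -1]
  I: [ 0  0  0  1  0  0  0  0]
  L: [ 1  0  2  0  3  1  1  0]
RREF → pivots at {g,ω,cp,i} ⇒ r = 4
Pivot set = {g,ω,cp,i}, free = {Q,v,ℓ,f}
RREF:
  r0: [   1    0    0    0    3    1    1    0]
  r1: [   0    1    0    0   -5   -1   -2    1]
  r2: [   0    0    1    0    0    0    0    0]
  r3: [   0    0    0    1    0    0    0    0]
Fix exponent of ℓ at 1, Q at 0, v at 0, f at 0; solve each RREF row for its pivot's exponent:
  r0: exp(g) + (1)·1 = 0 ⇒ exp(g) = -1
  r1: exp(ω) + (-2)·1 = 0 ⇒ exp(ω) = 2
  r2: exp(cp) + (0)·1 = 0 ⇒ exp(cp) = 0
  r3: exp(i) + (0)·1 = 0 ⇒ exp(i) = 0
Π_3 = g^-1 · ω^2 · ℓ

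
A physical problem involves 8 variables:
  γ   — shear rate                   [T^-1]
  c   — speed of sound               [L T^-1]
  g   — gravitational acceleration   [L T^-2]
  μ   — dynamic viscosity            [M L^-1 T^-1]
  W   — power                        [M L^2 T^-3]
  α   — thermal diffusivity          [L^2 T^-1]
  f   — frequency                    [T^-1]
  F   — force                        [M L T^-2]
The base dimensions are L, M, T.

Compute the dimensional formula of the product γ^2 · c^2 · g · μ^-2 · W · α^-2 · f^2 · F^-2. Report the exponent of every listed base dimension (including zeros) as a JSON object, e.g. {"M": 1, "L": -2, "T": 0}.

Exponent matrix [L,M,T] × [γ,c,g,μ,W,α,f,F]:
  L: [ 0  1  1 -1  2  2  0  1]
  M: [ 0  0  0  1  1  0  0  1]
  T: [-1 -1 -2 -1 -3 -1 -1 -2]
  [L]: (2)·0+(2)·1+(1)·1+(-2)·-1+(1)·2+(-2)·2+(2)·0+(-2)·1 = 1
  [M]: (2)·0+(2)·0+(1)·0+(-2)·1+(1)·1+(-2)·0+(2)·0+(-2)·1 = -3
  [T]: (2)·-1+(2)·-1+(1)·-2+(-2)·-1+(1)·-3+(-2)·-1+(2)·-1+(-2)·-2 = -3
⇒ L M^-3 T^-3

{"L": 1, "M": -3, "T": -3}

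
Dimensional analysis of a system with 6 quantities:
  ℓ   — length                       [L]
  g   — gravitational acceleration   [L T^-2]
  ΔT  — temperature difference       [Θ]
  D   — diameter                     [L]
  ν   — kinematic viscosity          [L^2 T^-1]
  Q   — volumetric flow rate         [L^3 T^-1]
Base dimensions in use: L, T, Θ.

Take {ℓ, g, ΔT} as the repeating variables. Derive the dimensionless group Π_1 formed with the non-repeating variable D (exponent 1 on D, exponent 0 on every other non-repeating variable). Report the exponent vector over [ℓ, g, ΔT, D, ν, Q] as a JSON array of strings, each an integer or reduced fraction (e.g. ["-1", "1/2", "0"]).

Dimensional matrix (L×T×Θ by ℓ×g×ΔT×D×ν×Q):
  L: [ 1  1  0  1  2  3]
  T: [ 0 -2  0  0 -1 -1]
  Θ: [ 0  0  1  0  0  0]
RREF → pivots at {ℓ,g,ΔT} ⇒ r = 3
Repeat: ℓ,g,ΔT; free: D,ν,Q
RREF:
  r0: [   1    0    0    1  3/2  5/2]
  r1: [   0    1    0    0  1/2  1/2]
  r2: [   0    0    1    0    0    0]
Fix exponent of D at 1, ν at 0, Q at 0; solve each RREF row for its pivot's exponent:
  r0: exp(ℓ) + (1)·1 = 0 ⇒ exp(ℓ) = -1
  r1: exp(g) + (0)·1 = 0 ⇒ exp(g) = 0
  r2: exp(ΔT) + (0)·1 = 0 ⇒ exp(ΔT) = 0
Π_1 = ℓ^-1 · D

["-1", "0", "0", "1", "0", "0"]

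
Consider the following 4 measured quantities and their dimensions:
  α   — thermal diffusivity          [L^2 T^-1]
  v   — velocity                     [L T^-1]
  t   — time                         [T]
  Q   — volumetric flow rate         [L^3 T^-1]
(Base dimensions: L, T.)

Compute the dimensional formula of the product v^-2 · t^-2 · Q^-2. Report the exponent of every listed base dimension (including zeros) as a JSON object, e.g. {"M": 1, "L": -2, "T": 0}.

{"L": -8, "T": 2}

Exponent matrix [L,T] × [α,v,t,Q]:
  L: [ 2  1  0  3]
  T: [-1 -1  1 -1]
  [L]: (-2)·1+(-2)·0+(-2)·3 = -8
  [T]: (-2)·-1+(-2)·1+(-2)·-1 = 2
⇒ L^-8 T^2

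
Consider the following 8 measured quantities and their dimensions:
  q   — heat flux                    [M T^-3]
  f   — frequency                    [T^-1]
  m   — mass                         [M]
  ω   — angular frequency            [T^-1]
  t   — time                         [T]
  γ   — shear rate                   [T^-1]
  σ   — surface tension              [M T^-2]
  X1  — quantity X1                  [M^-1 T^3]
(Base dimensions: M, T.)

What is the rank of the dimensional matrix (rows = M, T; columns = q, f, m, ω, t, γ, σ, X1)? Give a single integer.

Dimensional matrix (M×T by q×f×m×ω×t×γ×σ×X1):
  M: [ 1  0  1  0  0  0  1 -1]
  T: [-3 -1  0 -1  1 -1 -2  3]
Row reduction gives pivot columns q,f; rank = 2

2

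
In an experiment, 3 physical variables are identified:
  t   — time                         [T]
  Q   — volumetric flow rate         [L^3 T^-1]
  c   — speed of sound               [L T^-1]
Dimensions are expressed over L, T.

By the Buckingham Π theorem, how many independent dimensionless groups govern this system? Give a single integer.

1

Dimensional matrix (L×T by t×Q×c):
  L: [ 0  3  1]
  T: [ 1 -1 -1]
Echelon form has 2 nonzero rows (pivots: t,Q)
n=3, r=2 ⇒ 1 dimensionless group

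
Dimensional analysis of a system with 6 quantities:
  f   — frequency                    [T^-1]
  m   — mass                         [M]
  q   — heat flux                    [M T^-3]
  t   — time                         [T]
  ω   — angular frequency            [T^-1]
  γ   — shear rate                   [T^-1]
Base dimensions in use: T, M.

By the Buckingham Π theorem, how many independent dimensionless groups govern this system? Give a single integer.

4

Dimensional matrix (T×M by f×m×q×t×ω×γ):
  T: [-1  0 -3  1 -1 -1]
  M: [ 0  1  1  0  0  0]
Echelon form has 2 nonzero rows (pivots: f,m)
Π count = n − r = 6 − 2 = 4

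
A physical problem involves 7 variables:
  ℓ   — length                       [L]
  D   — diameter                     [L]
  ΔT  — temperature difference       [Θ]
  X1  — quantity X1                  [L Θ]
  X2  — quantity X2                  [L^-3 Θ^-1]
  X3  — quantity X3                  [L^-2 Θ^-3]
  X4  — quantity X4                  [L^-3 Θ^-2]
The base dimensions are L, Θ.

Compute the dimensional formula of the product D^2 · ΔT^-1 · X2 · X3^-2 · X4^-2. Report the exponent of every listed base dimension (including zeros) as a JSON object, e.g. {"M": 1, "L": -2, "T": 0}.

Write exponents as rows L,Θ / cols ℓ,D,ΔT,X1,X2,X3,X4:
  L: [ 1  1  0  1 -3 -2 -3]
  Θ: [ 0  0  1  1 -1 -3 -2]
  [L]: (2)·1+(-1)·0+(1)·-3+(-2)·-2+(-2)·-3 = 9
  [Θ]: (2)·0+(-1)·1+(1)·-1+(-2)·-3+(-2)·-2 = 8
⇒ L^9 Θ^8

{"L": 9, "Θ": 8}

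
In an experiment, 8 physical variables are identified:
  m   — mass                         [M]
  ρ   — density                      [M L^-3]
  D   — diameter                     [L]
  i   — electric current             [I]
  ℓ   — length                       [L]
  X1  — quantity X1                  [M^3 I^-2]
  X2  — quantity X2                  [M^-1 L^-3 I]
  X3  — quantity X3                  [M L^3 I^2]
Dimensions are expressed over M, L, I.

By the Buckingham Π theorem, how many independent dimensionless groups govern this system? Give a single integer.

Write exponents as rows M,L,I / cols m,ρ,D,i,ℓ,X1,X2,X3:
  M: [ 1  1  0  0  0  3 -1  1]
  L: [ 0 -3  1  0  1  0 -3  3]
  I: [ 0  0  0  1  0 -2  1  2]
Echelon form has 3 nonzero rows (pivots: m,ρ,i)
8 vars − rank 3 = 5 Π groups

5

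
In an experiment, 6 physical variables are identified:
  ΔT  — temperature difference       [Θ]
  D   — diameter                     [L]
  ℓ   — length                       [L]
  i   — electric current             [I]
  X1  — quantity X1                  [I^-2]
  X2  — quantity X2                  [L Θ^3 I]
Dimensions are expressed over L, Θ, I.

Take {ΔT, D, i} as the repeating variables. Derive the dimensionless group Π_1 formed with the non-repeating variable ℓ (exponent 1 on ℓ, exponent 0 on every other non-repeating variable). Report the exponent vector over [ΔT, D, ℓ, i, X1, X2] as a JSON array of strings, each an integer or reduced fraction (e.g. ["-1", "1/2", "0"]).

["0", "-1", "1", "0", "0", "0"]

Dimensional matrix (L×Θ×I by ΔT×D×ℓ×i×X1×X2):
  L: [ 0  1  1  0  0  1]
  Θ: [ 1  0  0  0  0  3]
  I: [ 0  0  0  1 -2  1]
RREF → pivots at {ΔT,D,i} ⇒ r = 3
Pivot set = {ΔT,D,i}, free = {ℓ,X1,X2}
RREF:
  r0: [   1    0    0    0    0    3]
  r1: [   0    1    1    0    0    1]
  r2: [   0    0    0    1   -2    1]
Fix exponent of ℓ at 1, X1 at 0, X2 at 0; solve each RREF row for its pivot's exponent:
  r0: exp(ΔT) + (0)·1 = 0 ⇒ exp(ΔT) = 0
  r1: exp(D) + (1)·1 = 0 ⇒ exp(D) = -1
  r2: exp(i) + (0)·1 = 0 ⇒ exp(i) = 0
Π_1 = D^-1 · ℓ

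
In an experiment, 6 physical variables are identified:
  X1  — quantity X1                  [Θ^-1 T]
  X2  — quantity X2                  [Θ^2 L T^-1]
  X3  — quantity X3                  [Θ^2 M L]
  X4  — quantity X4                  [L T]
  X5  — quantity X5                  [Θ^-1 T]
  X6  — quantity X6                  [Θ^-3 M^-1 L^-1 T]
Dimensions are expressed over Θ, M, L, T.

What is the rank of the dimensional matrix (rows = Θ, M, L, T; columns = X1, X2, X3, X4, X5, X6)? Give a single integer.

3

Dimensional matrix (Θ×M×L×T by X1×X2×X3×X4×X5×X6):
  Θ: [-1  2  2  0 -1 -3]
  M: [ 0  0  1  0  0 -1]
  L: [ 0  1  1  1  0 -1]
  T: [ 1 -1  0  1  1  1]
Row reduction gives pivot columns X1,X2,X3; rank = 3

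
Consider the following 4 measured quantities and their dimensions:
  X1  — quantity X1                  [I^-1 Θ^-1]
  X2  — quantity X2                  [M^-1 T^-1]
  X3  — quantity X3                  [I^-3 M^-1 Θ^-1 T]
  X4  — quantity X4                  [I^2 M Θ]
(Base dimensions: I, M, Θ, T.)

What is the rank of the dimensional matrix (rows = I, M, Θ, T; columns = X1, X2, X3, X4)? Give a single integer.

3

Exponent matrix [I,M,Θ,T] × [X1,X2,X3,X4]:
  I: [-1  0 -3  2]
  M: [ 0 -1 -1  1]
  Θ: [-1  0 -1  1]
  T: [ 0 -1  1  0]
Echelon form has 3 nonzero rows (pivots: X1,X2,X3)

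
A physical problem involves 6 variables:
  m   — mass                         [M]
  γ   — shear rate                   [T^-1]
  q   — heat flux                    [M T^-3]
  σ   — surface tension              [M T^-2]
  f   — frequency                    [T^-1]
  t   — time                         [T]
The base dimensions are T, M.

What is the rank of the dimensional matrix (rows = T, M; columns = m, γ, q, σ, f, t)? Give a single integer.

Dimensional matrix (T×M by m×γ×q×σ×f×t):
  T: [ 0 -1 -3 -2 -1  1]
  M: [ 1  0  1  1  0  0]
Row reduction gives pivot columns m,γ; rank = 2

2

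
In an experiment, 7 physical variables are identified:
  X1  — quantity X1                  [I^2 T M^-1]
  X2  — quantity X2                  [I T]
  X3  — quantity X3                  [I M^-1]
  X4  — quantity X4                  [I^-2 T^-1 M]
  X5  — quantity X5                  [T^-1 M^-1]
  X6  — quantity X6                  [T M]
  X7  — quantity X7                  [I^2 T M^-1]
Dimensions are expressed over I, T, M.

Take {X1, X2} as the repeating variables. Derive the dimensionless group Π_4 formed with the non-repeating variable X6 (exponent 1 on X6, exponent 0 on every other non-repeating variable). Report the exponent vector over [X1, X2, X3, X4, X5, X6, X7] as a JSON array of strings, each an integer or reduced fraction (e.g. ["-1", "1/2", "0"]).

["1", "-2", "0", "0", "0", "1", "0"]

Exponent matrix [I,T,M] × [X1,X2,X3,X4,X5,X6,X7]:
  I: [ 2  1  1 -2  0  0  2]
  T: [ 1  1  0 -1 -1  1  1]
  M: [-1  0 -1  1 -1  1 -1]
Row reduction gives pivot columns X1,X2; rank = 2
Pivot set = {X1,X2}, free = {X3,X4,X5,X6,X7}
RREF:
  r0: [   1    0    1   -1    1   -1    1]
  r1: [   0    1   -1    0   -2    2    0]
  r2: [   0    0    0    0    0    0    0]
Fix exponent of X6 at 1, X3 at 0, X4 at 0, X5 at 0, X7 at 0; solve each RREF row for its pivot's exponent:
  r0: exp(X1) + (-1)·1 = 0 ⇒ exp(X1) = 1
  r1: exp(X2) + (2)·1 = 0 ⇒ exp(X2) = -2
Π_4 = X1 · X2^-2 · X6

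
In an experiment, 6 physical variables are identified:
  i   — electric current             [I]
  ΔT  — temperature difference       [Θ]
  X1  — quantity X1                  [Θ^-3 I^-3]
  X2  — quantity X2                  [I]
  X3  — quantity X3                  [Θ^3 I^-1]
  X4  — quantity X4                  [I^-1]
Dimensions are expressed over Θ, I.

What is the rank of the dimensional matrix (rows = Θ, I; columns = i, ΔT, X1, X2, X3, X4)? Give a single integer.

2

Dimensional matrix (Θ×I by i×ΔT×X1×X2×X3×X4):
  Θ: [ 0  1 -3  0  3  0]
  I: [ 1  0 -3  1 -1 -1]
Row reduction gives pivot columns i,ΔT; rank = 2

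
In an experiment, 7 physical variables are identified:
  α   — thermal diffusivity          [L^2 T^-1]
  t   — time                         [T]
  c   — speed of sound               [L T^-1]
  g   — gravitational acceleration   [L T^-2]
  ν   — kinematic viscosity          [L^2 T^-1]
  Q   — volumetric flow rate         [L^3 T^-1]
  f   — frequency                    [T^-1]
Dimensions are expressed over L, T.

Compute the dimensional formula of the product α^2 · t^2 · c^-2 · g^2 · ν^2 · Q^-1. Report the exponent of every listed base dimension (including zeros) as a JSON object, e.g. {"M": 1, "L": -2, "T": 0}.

{"L": 5, "T": -3}

Write exponents as rows L,T / cols α,t,c,g,ν,Q,f:
  L: [ 2  0  1  1  2  3  0]
  T: [-1  1 -1 -2 -1 -1 -1]
  [L]: (2)·2+(2)·0+(-2)·1+(2)·1+(2)·2+(-1)·3 = 5
  [T]: (2)·-1+(2)·1+(-2)·-1+(2)·-2+(2)·-1+(-1)·-1 = -3
⇒ L^5 T^-3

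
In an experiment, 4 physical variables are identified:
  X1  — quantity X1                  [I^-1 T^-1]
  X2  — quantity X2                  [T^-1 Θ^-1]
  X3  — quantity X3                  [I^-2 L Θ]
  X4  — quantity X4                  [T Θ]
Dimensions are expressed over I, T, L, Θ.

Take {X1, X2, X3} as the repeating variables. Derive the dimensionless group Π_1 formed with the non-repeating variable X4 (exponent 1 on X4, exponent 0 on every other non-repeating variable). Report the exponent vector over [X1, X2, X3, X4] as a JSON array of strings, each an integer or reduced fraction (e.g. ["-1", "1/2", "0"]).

["0", "1", "0", "1"]

Exponent matrix [I,T,L,Θ] × [X1,X2,X3,X4]:
  I: [-1  0 -2  0]
  T: [-1 -1  0  1]
  L: [ 0  0  1  0]
  Θ: [ 0 -1  1  1]
Echelon form has 3 nonzero rows (pivots: X1,X2,X3)
Pivot set = {X1,X2,X3}, free = {X4}
RREF:
  r0: [   1    0    0    0]
  r1: [   0    1    0   -1]
  r2: [   0    0    1    0]
  r3: [   0    0    0    0]
Fix exponent of X4 at 1; solve each RREF row for its pivot's exponent:
  r0: exp(X1) + (0)·1 = 0 ⇒ exp(X1) = 0
  r1: exp(X2) + (-1)·1 = 0 ⇒ exp(X2) = 1
  r2: exp(X3) + (0)·1 = 0 ⇒ exp(X3) = 0
Π_1 = X2 · X4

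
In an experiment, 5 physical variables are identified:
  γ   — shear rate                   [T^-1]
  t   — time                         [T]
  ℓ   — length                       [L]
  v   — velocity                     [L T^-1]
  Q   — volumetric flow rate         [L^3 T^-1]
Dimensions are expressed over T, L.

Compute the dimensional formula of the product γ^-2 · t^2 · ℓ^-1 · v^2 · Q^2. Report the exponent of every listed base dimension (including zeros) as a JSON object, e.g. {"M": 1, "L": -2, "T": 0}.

Write exponents as rows T,L / cols γ,t,ℓ,v,Q:
  T: [-1  1  0 -1 -1]
  L: [ 0  0  1  1  3]
  [T]: (-2)·-1+(2)·1+(-1)·0+(2)·-1+(2)·-1 = 0
  [L]: (-2)·0+(2)·0+(-1)·1+(2)·1+(2)·3 = 7
⇒ L^7

{"T": 0, "L": 7}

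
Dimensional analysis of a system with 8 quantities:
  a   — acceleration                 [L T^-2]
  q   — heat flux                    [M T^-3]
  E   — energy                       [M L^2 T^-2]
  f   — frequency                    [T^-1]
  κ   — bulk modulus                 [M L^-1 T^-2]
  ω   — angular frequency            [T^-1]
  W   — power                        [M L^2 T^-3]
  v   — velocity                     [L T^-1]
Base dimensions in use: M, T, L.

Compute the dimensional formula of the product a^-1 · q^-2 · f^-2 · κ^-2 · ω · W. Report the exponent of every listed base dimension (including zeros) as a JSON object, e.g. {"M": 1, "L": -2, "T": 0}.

Exponent matrix [M,T,L] × [a,q,E,f,κ,ω,W,v]:
  M: [ 0  1  1  0  1  0  1  0]
  T: [-2 -3 -2 -1 -2 -1 -3 -1]
  L: [ 1  0  2  0 -1  0  2  1]
  [M]: (-1)·0+(-2)·1+(-2)·0+(-2)·1+(1)·0+(1)·1 = -3
  [T]: (-1)·-2+(-2)·-3+(-2)·-1+(-2)·-2+(1)·-1+(1)·-3 = 10
  [L]: (-1)·1+(-2)·0+(-2)·0+(-2)·-1+(1)·0+(1)·2 = 3
⇒ M^-3 T^10 L^3

{"M": -3, "T": 10, "L": 3}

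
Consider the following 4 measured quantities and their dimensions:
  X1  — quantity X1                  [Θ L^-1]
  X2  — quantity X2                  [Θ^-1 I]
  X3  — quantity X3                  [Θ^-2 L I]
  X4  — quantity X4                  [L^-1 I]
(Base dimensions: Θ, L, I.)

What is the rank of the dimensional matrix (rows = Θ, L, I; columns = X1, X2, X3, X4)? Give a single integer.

2

Write exponents as rows Θ,L,I / cols X1,X2,X3,X4:
  Θ: [ 1 -1 -2  0]
  L: [-1  0  1 -1]
  I: [ 0  1  1  1]
Echelon form has 2 nonzero rows (pivots: X1,X2)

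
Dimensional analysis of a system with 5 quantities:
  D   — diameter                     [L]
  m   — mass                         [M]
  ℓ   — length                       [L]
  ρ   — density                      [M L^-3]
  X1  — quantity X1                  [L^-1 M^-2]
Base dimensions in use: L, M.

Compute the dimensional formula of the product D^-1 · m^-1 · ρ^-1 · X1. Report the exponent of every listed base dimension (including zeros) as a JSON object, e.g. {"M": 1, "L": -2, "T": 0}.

{"L": 1, "M": -4}

Write exponents as rows L,M / cols D,m,ℓ,ρ,X1:
  L: [ 1  0  1 -3 -1]
  M: [ 0  1  0  1 -2]
  [L]: (-1)·1+(-1)·0+(-1)·-3+(1)·-1 = 1
  [M]: (-1)·0+(-1)·1+(-1)·1+(1)·-2 = -4
⇒ L M^-4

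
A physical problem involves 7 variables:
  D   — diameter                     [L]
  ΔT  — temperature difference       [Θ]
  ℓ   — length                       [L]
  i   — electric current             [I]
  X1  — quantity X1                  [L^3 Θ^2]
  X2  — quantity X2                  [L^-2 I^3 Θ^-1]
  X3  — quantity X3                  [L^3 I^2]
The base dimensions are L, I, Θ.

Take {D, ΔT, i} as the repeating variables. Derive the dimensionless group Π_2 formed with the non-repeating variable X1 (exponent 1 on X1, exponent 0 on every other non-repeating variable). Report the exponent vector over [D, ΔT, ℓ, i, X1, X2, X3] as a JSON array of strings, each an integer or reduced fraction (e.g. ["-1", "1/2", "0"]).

["-3", "-2", "0", "0", "1", "0", "0"]

Dimensional matrix (L×I×Θ by D×ΔT×ℓ×i×X1×X2×X3):
  L: [ 1  0  1  0  3 -2  3]
  I: [ 0  0  0  1  0  3  2]
  Θ: [ 0  1  0  0  2 -1  0]
Echelon form has 3 nonzero rows (pivots: D,ΔT,i)
Repeat: D,ΔT,i; free: ℓ,X1,X2,X3
RREF:
  r0: [   1    0    1    0    3   -2    3]
  r1: [   0    1    0    0    2   -1    0]
  r2: [   0    0    0    1    0    3    2]
Fix exponent of X1 at 1, ℓ at 0, X2 at 0, X3 at 0; solve each RREF row for its pivot's exponent:
  r0: exp(D) + (3)·1 = 0 ⇒ exp(D) = -3
  r1: exp(ΔT) + (2)·1 = 0 ⇒ exp(ΔT) = -2
  r2: exp(i) + (0)·1 = 0 ⇒ exp(i) = 0
Π_2 = D^-3 · ΔT^-2 · X1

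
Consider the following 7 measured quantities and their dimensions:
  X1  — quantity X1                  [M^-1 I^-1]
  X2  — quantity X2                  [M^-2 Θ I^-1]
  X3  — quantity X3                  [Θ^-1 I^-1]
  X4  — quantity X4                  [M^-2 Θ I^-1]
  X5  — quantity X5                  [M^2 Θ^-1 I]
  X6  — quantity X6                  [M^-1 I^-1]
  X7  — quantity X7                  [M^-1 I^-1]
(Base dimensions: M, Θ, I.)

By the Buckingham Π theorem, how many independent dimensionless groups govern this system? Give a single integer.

5

Write exponents as rows M,Θ,I / cols X1,X2,X3,X4,X5,X6,X7:
  M: [-1 -2  0 -2  2 -1 -1]
  Θ: [ 0  1 -1  1 -1  0  0]
  I: [-1 -1 -1 -1  1 -1 -1]
Row reduction gives pivot columns X1,X2; rank = 2
7 vars − rank 2 = 5 Π groups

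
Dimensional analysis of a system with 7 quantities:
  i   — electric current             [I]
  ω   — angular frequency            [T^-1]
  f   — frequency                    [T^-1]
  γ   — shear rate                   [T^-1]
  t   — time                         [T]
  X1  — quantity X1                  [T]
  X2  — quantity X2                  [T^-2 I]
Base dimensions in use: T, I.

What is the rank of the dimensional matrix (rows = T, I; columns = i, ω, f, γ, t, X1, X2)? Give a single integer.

Dimensional matrix (T×I by i×ω×f×γ×t×X1×X2):
  T: [ 0 -1 -1 -1  1  1 -2]
  I: [ 1  0  0  0  0  0  1]
Echelon form has 2 nonzero rows (pivots: i,ω)

2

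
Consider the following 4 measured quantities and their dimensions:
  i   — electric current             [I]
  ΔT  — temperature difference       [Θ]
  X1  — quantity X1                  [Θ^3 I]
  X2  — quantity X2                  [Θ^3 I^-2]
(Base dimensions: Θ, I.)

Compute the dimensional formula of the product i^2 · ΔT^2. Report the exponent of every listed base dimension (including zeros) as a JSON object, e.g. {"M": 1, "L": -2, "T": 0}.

{"Θ": 2, "I": 2}

Write exponents as rows Θ,I / cols i,ΔT,X1,X2:
  Θ: [ 0  1  3  3]
  I: [ 1  0  1 -2]
  [Θ]: (2)·0+(2)·1 = 2
  [I]: (2)·1+(2)·0 = 2
⇒ Θ^2 I^2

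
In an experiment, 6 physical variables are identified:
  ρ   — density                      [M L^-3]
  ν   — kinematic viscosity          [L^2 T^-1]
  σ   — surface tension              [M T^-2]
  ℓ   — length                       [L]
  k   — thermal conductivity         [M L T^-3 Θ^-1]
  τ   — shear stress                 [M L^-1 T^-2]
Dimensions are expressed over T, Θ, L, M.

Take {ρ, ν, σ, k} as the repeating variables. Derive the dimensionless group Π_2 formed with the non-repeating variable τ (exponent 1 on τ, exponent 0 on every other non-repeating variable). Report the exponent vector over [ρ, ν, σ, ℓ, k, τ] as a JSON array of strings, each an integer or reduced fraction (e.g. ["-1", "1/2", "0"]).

["1", "2", "-2", "0", "0", "1"]

Exponent matrix [T,Θ,L,M] × [ρ,ν,σ,ℓ,k,τ]:
  T: [ 0 -1 -2  0 -3 -2]
  Θ: [ 0  0  0  0 -1  0]
  L: [-3  2  0  1  1 -1]
  M: [ 1  0  1  0  1  1]
Echelon form has 4 nonzero rows (pivots: ρ,ν,σ,k)
Pivot set = {ρ,ν,σ,k}, free = {ℓ,τ}
RREF:
  r0: [   1    0    0    1    0   -1]
  r1: [   0    1    0    2    0   -2]
  r2: [   0    0    1   -1    0    2]
  r3: [   0    0    0    0    1    0]
Fix exponent of τ at 1, ℓ at 0; solve each RREF row for its pivot's exponent:
  r0: exp(ρ) + (-1)·1 = 0 ⇒ exp(ρ) = 1
  r1: exp(ν) + (-2)·1 = 0 ⇒ exp(ν) = 2
  r2: exp(σ) + (2)·1 = 0 ⇒ exp(σ) = -2
  r3: exp(k) + (0)·1 = 0 ⇒ exp(k) = 0
Π_2 = ρ · ν^2 · σ^-2 · τ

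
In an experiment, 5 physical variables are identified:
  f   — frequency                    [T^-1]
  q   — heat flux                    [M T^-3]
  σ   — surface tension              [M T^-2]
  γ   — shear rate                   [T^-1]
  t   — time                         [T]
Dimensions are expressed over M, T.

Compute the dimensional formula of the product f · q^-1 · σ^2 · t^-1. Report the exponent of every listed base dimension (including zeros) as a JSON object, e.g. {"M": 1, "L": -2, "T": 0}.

{"M": 1, "T": -3}

Exponent matrix [M,T] × [f,q,σ,γ,t]:
  M: [ 0  1  1  0  0]
  T: [-1 -3 -2 -1  1]
  [M]: (1)·0+(-1)·1+(2)·1+(-1)·0 = 1
  [T]: (1)·-1+(-1)·-3+(2)·-2+(-1)·1 = -3
⇒ M T^-3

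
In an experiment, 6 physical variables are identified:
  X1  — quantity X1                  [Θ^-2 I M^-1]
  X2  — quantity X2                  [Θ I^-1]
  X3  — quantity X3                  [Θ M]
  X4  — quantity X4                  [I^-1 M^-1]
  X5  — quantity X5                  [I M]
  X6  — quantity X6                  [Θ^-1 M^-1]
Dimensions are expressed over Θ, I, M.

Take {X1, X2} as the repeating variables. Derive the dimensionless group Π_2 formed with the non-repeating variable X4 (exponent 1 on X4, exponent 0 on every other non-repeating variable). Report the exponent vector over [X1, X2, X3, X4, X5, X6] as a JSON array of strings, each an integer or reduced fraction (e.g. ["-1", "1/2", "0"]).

["-1", "-2", "0", "1", "0", "0"]

Exponent matrix [Θ,I,M] × [X1,X2,X3,X4,X5,X6]:
  Θ: [-2  1  1  0  0 -1]
  I: [ 1 -1  0 -1  1  0]
  M: [-1  0  1 -1  1 -1]
Row reduction gives pivot columns X1,X2; rank = 2
Pivot set = {X1,X2}, free = {X3,X4,X5,X6}
RREF:
  r0: [   1    0   -1    1   -1    1]
  r1: [   0    1   -1    2   -2    1]
  r2: [   0    0    0    0    0    0]
Fix exponent of X4 at 1, X3 at 0, X5 at 0, X6 at 0; solve each RREF row for its pivot's exponent:
  r0: exp(X1) + (1)·1 = 0 ⇒ exp(X1) = -1
  r1: exp(X2) + (2)·1 = 0 ⇒ exp(X2) = -2
Π_2 = X1^-1 · X2^-2 · X4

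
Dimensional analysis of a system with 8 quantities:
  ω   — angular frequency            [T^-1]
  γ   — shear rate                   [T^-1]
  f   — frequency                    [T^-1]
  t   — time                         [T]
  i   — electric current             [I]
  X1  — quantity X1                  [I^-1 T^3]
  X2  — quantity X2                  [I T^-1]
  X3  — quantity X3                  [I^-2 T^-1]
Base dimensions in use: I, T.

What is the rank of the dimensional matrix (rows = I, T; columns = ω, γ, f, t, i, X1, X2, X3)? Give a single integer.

Write exponents as rows I,T / cols ω,γ,f,t,i,X1,X2,X3:
  I: [ 0  0  0  0  1 -1  1 -2]
  T: [-1 -1 -1  1  0  3 -1 -1]
Echelon form has 2 nonzero rows (pivots: ω,i)

2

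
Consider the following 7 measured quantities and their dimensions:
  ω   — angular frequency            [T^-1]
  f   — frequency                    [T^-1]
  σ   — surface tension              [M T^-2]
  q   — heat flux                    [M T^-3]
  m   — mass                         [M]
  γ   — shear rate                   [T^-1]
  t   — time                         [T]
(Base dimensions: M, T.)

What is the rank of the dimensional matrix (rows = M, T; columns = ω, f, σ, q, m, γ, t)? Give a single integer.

Dimensional matrix (M×T by ω×f×σ×q×m×γ×t):
  M: [ 0  0  1  1  1  0  0]
  T: [-1 -1 -2 -3  0 -1  1]
RREF → pivots at {ω,σ} ⇒ r = 2

2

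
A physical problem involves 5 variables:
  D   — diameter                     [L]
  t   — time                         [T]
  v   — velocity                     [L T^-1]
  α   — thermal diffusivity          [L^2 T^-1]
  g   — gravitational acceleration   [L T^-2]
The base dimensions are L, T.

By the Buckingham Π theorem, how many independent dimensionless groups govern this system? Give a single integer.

3

Dimensional matrix (L×T by D×t×v×α×g):
  L: [ 1  0  1  2  1]
  T: [ 0  1 -1 -1 -2]
Echelon form has 2 nonzero rows (pivots: D,t)
n=5, r=2 ⇒ 3 dimensionless groups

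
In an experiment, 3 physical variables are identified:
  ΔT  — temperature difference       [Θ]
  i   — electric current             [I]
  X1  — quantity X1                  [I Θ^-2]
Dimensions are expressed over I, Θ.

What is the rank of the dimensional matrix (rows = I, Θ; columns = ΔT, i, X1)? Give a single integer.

2

Exponent matrix [I,Θ] × [ΔT,i,X1]:
  I: [ 0  1  1]
  Θ: [ 1  0 -2]
RREF → pivots at {ΔT,i} ⇒ r = 2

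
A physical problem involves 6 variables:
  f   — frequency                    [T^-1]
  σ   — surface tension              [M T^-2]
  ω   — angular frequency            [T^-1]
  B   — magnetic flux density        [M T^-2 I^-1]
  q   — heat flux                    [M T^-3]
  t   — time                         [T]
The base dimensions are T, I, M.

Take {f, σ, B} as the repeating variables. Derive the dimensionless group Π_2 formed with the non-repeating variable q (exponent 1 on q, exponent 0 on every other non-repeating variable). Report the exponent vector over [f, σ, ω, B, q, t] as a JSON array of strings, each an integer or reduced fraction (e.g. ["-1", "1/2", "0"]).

["-1", "-1", "0", "0", "1", "0"]

Exponent matrix [T,I,M] × [f,σ,ω,B,q,t]:
  T: [-1 -2 -1 -2 -3  1]
  I: [ 0  0  0 -1  0  0]
  M: [ 0  1  0  1  1  0]
Row reduction gives pivot columns f,σ,B; rank = 3
Pivot set = {f,σ,B}, free = {ω,q,t}
RREF:
  r0: [   1    0    1    0    1   -1]
  r1: [   0    1    0    0    1    0]
  r2: [   0    0    0    1    0    0]
Fix exponent of q at 1, ω at 0, t at 0; solve each RREF row for its pivot's exponent:
  r0: exp(f) + (1)·1 = 0 ⇒ exp(f) = -1
  r1: exp(σ) + (1)·1 = 0 ⇒ exp(σ) = -1
  r2: exp(B) + (0)·1 = 0 ⇒ exp(B) = 0
Π_2 = f^-1 · σ^-1 · q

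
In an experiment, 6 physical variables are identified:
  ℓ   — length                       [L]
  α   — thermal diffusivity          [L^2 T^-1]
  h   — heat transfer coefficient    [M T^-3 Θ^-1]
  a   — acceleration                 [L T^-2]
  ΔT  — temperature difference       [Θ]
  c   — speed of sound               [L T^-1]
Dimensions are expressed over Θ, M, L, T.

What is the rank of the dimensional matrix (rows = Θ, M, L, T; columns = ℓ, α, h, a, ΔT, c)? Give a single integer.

4

Exponent matrix [Θ,M,L,T] × [ℓ,α,h,a,ΔT,c]:
  Θ: [ 0  0 -1  0  1  0]
  M: [ 0  0  1  0  0  0]
  L: [ 1  2  0  1  0  1]
  T: [ 0 -1 -3 -2  0 -1]
Echelon form has 4 nonzero rows (pivots: ℓ,α,h,ΔT)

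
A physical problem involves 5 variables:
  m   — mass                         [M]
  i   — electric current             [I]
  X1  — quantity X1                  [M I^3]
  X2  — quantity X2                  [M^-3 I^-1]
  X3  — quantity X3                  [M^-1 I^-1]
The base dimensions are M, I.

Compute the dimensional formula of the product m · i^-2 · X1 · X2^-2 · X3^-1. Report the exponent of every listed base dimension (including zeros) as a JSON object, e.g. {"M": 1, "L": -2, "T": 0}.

Write exponents as rows M,I / cols m,i,X1,X2,X3:
  M: [ 1  0  1 -3 -1]
  I: [ 0  1  3 -1 -1]
  [M]: (1)·1+(-2)·0+(1)·1+(-2)·-3+(-1)·-1 = 9
  [I]: (1)·0+(-2)·1+(1)·3+(-2)·-1+(-1)·-1 = 4
⇒ M^9 I^4

{"M": 9, "I": 4}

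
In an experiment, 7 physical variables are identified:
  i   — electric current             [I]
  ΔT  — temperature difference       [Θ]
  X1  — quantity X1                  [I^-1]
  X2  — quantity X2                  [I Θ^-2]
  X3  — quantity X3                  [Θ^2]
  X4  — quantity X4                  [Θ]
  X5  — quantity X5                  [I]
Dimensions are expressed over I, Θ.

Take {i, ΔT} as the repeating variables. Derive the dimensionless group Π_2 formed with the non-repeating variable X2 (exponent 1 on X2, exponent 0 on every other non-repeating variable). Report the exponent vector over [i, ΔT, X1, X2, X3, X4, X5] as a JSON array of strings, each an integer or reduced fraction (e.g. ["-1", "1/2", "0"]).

Write exponents as rows I,Θ / cols i,ΔT,X1,X2,X3,X4,X5:
  I: [ 1  0 -1  1  0  0  1]
  Θ: [ 0  1  0 -2  2  1  0]
RREF → pivots at {i,ΔT} ⇒ r = 2
Pivot set = {i,ΔT}, free = {X1,X2,X3,X4,X5}
RREF:
  r0: [   1    0   -1    1    0    0    1]
  r1: [   0    1    0   -2    2    1    0]
Fix exponent of X2 at 1, X1 at 0, X3 at 0, X4 at 0, X5 at 0; solve each RREF row for its pivot's exponent:
  r0: exp(i) + (1)·1 = 0 ⇒ exp(i) = -1
  r1: exp(ΔT) + (-2)·1 = 0 ⇒ exp(ΔT) = 2
Π_2 = i^-1 · ΔT^2 · X2

["-1", "2", "0", "1", "0", "0", "0"]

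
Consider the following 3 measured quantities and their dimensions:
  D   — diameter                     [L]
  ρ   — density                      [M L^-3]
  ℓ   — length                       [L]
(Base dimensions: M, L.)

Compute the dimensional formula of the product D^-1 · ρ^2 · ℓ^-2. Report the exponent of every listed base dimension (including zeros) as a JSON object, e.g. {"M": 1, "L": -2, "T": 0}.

{"M": 2, "L": -9}

Dimensional matrix (M×L by D×ρ×ℓ):
  M: [ 0  1  0]
  L: [ 1 -3  1]
  [M]: (-1)·0+(2)·1+(-2)·0 = 2
  [L]: (-1)·1+(2)·-3+(-2)·1 = -9
⇒ M^2 L^-9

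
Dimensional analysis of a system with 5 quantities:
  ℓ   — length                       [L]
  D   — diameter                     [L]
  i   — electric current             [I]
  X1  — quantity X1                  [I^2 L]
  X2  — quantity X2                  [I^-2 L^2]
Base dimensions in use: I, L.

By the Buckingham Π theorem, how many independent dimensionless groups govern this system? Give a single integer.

Dimensional matrix (I×L by ℓ×D×i×X1×X2):
  I: [ 0  0  1  2 -2]
  L: [ 1  1  0  1  2]
RREF → pivots at {ℓ,i} ⇒ r = 2
5 vars − rank 2 = 3 Π groups

3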